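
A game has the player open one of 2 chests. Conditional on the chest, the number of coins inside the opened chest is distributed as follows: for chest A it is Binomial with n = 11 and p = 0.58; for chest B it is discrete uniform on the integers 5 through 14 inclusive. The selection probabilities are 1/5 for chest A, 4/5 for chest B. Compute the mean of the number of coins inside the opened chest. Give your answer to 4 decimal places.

Component means — A: 6.38; B: 9.5.
E[X] = 0.2·6.38 + 0.8·9.5 = 8.876.

8.8760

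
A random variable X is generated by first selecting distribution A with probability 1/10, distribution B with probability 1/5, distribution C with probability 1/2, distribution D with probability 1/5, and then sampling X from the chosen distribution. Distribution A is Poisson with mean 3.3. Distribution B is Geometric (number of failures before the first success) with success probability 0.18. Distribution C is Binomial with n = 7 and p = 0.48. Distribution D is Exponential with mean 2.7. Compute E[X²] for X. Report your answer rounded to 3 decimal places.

For each component E[X²] = Var + (mean)², giving A: 14.19; B: 46.0617; C: 13.0368; D: 14.58.
Overall E[X²] = 0.1·14.19 + 0.2·46.0617 + 0.5·13.0368 + 0.2·14.58 = 20.0657.

20.066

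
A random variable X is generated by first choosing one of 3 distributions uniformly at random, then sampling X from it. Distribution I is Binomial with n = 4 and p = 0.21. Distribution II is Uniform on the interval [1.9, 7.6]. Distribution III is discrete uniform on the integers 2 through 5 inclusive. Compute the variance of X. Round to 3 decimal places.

Per component, I: μ=0.84, E[X²]=1.3692; II: μ=4.75, E[X²]=25.27; III: μ=3.5, E[X²]=13.5.
E[X] = 0.333333·0.84 + 0.333333·4.75 + 0.333333·3.5 = 3.03.
E[X²] = 0.333333·1.3692 + 0.333333·25.27 + 0.333333·13.5 = 13.3797.
Var(X) = E[X²] − (E[X])² = 13.3797 − 9.1809 = 4.19883.

4.199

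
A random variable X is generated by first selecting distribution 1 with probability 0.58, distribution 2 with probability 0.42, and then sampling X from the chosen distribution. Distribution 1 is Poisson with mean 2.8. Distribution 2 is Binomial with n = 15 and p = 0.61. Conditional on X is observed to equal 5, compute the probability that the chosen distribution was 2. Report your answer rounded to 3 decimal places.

Likelihoods P(X=5 | ·): 1: 0.0872136; 2: 0.0206467.
Posterior ∝ prior × likelihood. Numerator for 2: 0.42·0.0206467 = 0.00867161.
Normalizing constant: 0.58·0.0872136 + 0.42·0.0206467 = 0.0592555.
P(2 | observation) = 0.00867161 / 0.0592555 = 0.146343.

0.146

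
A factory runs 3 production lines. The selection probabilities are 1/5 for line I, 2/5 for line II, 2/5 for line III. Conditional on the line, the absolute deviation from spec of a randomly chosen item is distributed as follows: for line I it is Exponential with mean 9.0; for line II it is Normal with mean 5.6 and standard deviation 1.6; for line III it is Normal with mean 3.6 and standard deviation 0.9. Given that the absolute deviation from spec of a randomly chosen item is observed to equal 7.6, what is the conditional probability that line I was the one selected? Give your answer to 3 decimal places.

Likelihoods f(7.6 | ·): I: 0.0477551; II: 0.114156; III: 2.27688e-05.
Posterior ∝ prior × likelihood. Numerator for I: 0.2·0.0477551 = 0.00955102.
Normalizing constant: 0.2·0.0477551 + 0.4·0.114156 + 0.4·2.27688e-05 = 0.0552224.
P(I | observation) = 0.00955102 / 0.0552224 = 0.172956.

0.173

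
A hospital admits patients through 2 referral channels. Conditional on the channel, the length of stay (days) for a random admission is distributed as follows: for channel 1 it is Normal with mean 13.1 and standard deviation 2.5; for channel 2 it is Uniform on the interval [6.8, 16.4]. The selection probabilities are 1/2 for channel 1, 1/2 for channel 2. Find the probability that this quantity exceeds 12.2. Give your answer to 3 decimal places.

Conditional on each channel, P(X > 12.2): 1: 0.640576; 2: 0.4375.
By total probability, P(X > 12.2) = 0.5·0.640576 + 0.5·0.4375 = 0.539038.

0.539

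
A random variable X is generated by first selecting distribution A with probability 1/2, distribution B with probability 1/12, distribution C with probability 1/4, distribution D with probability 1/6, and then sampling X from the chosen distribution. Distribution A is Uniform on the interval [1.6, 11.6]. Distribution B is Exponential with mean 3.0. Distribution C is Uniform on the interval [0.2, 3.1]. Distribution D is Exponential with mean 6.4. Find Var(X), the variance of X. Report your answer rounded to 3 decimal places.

16.663

Per component, A: μ=6.6, E[X²]=51.8933; B: μ=3, E[X²]=18; C: μ=1.65, E[X²]=3.42333; D: μ=6.4, E[X²]=81.92.
E[X] = 0.5·6.6 + 0.0833333·3 + 0.25·1.65 + 0.166667·6.4 = 5.02917.
E[X²] = 0.5·51.8933 + 0.0833333·18 + 0.25·3.42333 + 0.166667·81.92 = 41.9558.
Var(X) = E[X²] − (E[X])² = 41.9558 − 25.2925 = 16.6633.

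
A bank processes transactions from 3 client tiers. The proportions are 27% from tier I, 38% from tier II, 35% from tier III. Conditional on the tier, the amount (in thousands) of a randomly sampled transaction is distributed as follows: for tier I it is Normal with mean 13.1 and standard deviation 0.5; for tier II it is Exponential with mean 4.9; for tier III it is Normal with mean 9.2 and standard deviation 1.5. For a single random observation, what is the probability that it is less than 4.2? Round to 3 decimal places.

Conditional on each tier, P(X < 4.2): I: 0; II: 0.575627; III: 0.00042906.
By total probability, P(X < 4.2) = 0.27·0 + 0.38·0.575627 + 0.35·0.00042906 = 0.218888.

0.219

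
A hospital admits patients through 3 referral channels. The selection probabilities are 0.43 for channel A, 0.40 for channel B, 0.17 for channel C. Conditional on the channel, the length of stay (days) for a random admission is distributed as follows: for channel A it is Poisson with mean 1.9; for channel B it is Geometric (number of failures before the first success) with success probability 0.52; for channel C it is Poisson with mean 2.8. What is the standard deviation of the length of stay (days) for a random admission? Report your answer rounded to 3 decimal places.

1.570

Per component, A: μ=1.9, E[X²]=5.51; B: μ=0.923077, E[X²]=2.62722; C: μ=2.8, E[X²]=10.64.
E[X] = 0.43·1.9 + 0.4·0.923077 + 0.17·2.8 = 1.66223.
E[X²] = 0.43·5.51 + 0.4·2.62722 + 0.17·10.64 = 5.22899.
Var(X) = E[X²] − (E[X])² = 5.22899 − 2.76301 = 2.46598.
SD(X) = √2.46598 = 1.57034.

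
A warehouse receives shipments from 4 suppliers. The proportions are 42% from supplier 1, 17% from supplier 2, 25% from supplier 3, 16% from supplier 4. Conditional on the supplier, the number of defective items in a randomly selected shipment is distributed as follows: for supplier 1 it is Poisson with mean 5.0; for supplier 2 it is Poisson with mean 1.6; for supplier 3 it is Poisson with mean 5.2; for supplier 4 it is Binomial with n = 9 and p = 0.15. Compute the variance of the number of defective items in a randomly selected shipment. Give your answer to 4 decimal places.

Per component, 1: μ=5, E[X²]=30; 2: μ=1.6, E[X²]=4.16; 3: μ=5.2, E[X²]=32.24; 4: μ=1.35, E[X²]=2.97.
E[X] = 0.42·5 + 0.17·1.6 + 0.25·5.2 + 0.16·1.35 = 3.888.
E[X²] = 0.42·30 + 0.17·4.16 + 0.25·32.24 + 0.16·2.97 = 21.8424.
Var(X) = E[X²] − (E[X])² = 21.8424 − 15.1165 = 6.72586.

6.7259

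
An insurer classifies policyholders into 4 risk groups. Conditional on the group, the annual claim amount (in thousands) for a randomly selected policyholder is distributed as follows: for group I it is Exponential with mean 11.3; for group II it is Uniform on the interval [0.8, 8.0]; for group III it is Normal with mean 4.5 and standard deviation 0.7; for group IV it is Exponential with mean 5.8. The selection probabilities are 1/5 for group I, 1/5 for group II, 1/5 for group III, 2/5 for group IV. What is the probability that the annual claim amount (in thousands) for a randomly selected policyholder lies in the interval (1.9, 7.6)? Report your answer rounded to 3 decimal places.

Conditional on each group, P(1.9 < X < 7.6): I: 0.334837; II: 0.791667; III: 0.999893; IV: 0.450934.
By total probability, P(1.9 < X < 7.6) = 0.2·0.334837 + 0.2·0.791667 + 0.2·0.999893 + 0.4·0.450934 = 0.605653.

0.606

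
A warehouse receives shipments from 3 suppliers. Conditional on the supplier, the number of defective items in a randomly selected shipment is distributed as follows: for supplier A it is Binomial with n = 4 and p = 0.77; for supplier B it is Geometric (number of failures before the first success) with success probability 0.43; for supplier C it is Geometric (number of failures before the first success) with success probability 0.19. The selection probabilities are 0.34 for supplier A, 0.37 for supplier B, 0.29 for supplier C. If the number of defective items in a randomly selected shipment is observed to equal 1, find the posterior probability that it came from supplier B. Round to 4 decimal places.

0.6125

Likelihoods P(X=1 | ·): A: 0.0374744; B: 0.2451; C: 0.1539.
Posterior ∝ prior × likelihood. Numerator for B: 0.37·0.2451 = 0.090687.
Normalizing constant: 0.34·0.0374744 + 0.37·0.2451 + 0.29·0.1539 = 0.148059.
P(B | observation) = 0.090687 / 0.148059 = 0.612505.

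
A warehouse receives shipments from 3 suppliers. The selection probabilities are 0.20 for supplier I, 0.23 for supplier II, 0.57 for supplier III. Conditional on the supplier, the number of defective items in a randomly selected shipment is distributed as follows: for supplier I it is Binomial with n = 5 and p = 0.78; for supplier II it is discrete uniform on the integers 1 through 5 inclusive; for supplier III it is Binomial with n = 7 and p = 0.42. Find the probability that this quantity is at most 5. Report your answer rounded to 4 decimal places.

0.9860

Conditional on each supplier, P(X ≤ 5): I: 1; II: 1; III: 0.975409.
By total probability, P(X ≤ 5) = 0.2·1 + 0.23·1 + 0.57·0.975409 = 0.985983.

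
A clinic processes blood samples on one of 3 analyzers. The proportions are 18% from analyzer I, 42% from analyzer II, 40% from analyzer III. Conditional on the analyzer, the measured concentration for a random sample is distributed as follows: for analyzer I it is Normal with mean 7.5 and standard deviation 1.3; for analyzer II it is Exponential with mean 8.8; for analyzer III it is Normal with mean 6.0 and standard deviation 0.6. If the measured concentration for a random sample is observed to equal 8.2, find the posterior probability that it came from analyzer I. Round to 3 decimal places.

0.714

Likelihoods f(8.2 | ·): I: 0.265465; II: 0.0447542; III: 0.000800451.
Posterior ∝ prior × likelihood. Numerator for I: 0.18·0.265465 = 0.0477837.
Normalizing constant: 0.18·0.265465 + 0.42·0.0447542 + 0.4·0.000800451 = 0.0669006.
P(I | observation) = 0.0477837 / 0.0669006 = 0.714249.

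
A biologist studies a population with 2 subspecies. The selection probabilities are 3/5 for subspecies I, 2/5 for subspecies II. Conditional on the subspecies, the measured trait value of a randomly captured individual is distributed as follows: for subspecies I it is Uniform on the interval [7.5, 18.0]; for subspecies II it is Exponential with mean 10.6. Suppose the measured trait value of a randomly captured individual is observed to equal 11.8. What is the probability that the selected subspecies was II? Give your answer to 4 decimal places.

Likelihoods f(11.8 | ·): I: 0.0952381; II: 0.0309909.
Posterior ∝ prior × likelihood. Numerator for II: 0.4·0.0309909 = 0.0123964.
Normalizing constant: 0.6·0.0952381 + 0.4·0.0309909 = 0.0695392.
P(II | observation) = 0.0123964 / 0.0695392 = 0.178264.

0.1783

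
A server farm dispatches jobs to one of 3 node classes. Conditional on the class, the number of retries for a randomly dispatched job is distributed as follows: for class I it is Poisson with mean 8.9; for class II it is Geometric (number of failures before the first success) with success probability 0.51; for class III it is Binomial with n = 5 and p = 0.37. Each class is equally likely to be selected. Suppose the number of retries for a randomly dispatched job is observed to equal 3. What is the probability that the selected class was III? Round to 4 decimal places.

0.7256

Likelihoods P(X=3 | ·): I: 0.016025; II: 0.060001; III: 0.201042.
Posterior ∝ prior × likelihood. Numerator for III: 0.333333·0.201042 = 0.0670139.
Normalizing constant: 0.333333·0.016025 + 0.333333·0.060001 + 0.333333·0.201042 = 0.0923559.
P(III | observation) = 0.0670139 / 0.0923559 = 0.725605.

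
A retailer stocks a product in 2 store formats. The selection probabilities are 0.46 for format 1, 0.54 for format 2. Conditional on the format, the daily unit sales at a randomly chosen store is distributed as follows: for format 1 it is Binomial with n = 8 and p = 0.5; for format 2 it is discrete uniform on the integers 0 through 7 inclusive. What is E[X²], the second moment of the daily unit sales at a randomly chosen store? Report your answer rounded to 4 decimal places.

For each component E[X²] = Var + (mean)², giving 1: 18; 2: 17.5.
Overall E[X²] = 0.46·18 + 0.54·17.5 = 17.73.

17.7300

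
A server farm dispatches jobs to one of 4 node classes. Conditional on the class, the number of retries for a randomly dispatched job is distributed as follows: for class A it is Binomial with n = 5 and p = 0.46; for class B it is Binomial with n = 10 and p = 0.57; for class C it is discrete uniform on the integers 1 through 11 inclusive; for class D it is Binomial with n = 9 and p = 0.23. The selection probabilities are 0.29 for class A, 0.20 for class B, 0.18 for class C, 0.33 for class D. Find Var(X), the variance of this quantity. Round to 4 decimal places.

6.3569

Per component, A: μ=2.3, E[X²]=6.532; B: μ=5.7, E[X²]=34.941; C: μ=6, E[X²]=46; D: μ=2.07, E[X²]=5.8788.
E[X] = 0.29·2.3 + 0.2·5.7 + 0.18·6 + 0.33·2.07 = 3.5701.
E[X²] = 0.29·6.532 + 0.2·34.941 + 0.18·46 + 0.33·5.8788 = 19.1025.
Var(X) = E[X²] − (E[X])² = 19.1025 − 12.7456 = 6.35687.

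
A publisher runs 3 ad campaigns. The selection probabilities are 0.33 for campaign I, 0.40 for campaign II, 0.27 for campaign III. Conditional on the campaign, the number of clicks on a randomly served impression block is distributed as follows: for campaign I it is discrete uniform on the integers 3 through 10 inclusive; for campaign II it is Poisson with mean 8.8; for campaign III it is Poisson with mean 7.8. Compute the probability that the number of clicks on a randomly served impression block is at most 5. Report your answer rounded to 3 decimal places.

0.232

Conditional on each campaign, P(X ≤ 5): I: 0.375; II: 0.128387; III: 0.210251.
By total probability, P(X ≤ 5) = 0.33·0.375 + 0.4·0.128387 + 0.27·0.210251 = 0.231872.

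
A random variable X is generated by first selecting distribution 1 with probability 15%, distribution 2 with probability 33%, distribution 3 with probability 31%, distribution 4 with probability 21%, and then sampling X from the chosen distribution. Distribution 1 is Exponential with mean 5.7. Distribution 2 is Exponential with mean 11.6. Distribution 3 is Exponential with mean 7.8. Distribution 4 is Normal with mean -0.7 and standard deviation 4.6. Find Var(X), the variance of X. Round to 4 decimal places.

92.4658

Per component, 1: μ=5.7, E[X²]=64.98; 2: μ=11.6, E[X²]=269.12; 3: μ=7.8, E[X²]=121.68; 4: μ=-0.7, E[X²]=21.65.
E[X] = 0.15·5.7 + 0.33·11.6 + 0.31·7.8 + 0.21·-0.7 = 6.954.
E[X²] = 0.15·64.98 + 0.33·269.12 + 0.31·121.68 + 0.21·21.65 = 140.824.
Var(X) = E[X²] − (E[X])² = 140.824 − 48.3581 = 92.4658.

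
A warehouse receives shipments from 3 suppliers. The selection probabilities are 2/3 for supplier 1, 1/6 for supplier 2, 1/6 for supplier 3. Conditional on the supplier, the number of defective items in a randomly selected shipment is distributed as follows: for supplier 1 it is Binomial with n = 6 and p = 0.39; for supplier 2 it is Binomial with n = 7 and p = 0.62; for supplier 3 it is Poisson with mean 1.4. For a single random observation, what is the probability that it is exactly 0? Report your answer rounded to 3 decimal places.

Conditional on each supplier, P(X = 0): 1: 0.0515204; 2: 0.00114416; 3: 0.246597.
By total probability, P(X = 0) = 0.666667·0.0515204 + 0.166667·0.00114416 + 0.166667·0.246597 = 0.0756371.

0.076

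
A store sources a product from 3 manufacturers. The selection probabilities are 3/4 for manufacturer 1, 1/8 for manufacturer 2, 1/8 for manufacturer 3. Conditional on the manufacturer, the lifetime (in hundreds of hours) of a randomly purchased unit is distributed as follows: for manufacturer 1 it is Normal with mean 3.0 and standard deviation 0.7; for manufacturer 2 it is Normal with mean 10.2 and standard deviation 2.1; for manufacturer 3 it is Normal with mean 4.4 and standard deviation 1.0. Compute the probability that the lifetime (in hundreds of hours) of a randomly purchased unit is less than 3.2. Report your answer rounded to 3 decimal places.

0.474

Conditional on each manufacturer, P(X < 3.2): 1: 0.612452; 2: 0.00042906; 3: 0.11507.
By total probability, P(X < 3.2) = 0.75·0.612452 + 0.125·0.00042906 + 0.125·0.11507 = 0.473776.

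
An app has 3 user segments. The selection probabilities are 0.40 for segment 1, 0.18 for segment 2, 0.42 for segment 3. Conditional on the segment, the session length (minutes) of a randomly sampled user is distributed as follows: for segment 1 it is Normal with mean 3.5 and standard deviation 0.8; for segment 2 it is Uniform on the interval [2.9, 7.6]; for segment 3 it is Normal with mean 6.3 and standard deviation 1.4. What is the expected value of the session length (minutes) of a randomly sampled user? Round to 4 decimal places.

Component means — 1: 3.5; 2: 5.25; 3: 6.3.
E[X] = 0.4·3.5 + 0.18·5.25 + 0.42·6.3 = 4.991.

4.9910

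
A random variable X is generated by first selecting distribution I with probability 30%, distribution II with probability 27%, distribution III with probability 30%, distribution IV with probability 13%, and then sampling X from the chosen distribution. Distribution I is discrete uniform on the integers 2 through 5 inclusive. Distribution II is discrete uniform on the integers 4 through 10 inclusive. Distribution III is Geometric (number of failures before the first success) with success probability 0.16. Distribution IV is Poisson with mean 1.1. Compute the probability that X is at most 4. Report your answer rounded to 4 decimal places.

0.5674

Conditional on each component, P(X ≤ 4): I: 0.75; II: 0.142857; III: 0.581788; IV: 0.994565.
By total probability, P(X ≤ 4) = 0.3·0.75 + 0.27·0.142857 + 0.3·0.581788 + 0.13·0.994565 = 0.567401.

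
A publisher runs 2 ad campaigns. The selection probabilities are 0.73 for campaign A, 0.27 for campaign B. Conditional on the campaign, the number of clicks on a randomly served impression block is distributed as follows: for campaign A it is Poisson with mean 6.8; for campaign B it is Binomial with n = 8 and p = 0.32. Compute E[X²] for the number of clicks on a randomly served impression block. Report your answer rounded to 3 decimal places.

40.959

For each component E[X²] = Var + (mean)², giving A: 53.04; B: 8.2944.
Overall E[X²] = 0.73·53.04 + 0.27·8.2944 = 40.9587.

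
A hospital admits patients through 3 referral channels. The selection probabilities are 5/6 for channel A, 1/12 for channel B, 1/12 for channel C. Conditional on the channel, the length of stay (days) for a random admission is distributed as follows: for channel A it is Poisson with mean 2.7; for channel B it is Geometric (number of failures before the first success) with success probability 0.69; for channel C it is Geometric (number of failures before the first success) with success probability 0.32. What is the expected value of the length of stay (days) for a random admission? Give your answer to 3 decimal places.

2.465

Component means — A: 2.7; B: 0.449275; C: 2.125.
E[X] = 0.833333·2.7 + 0.0833333·0.449275 + 0.0833333·2.125 = 2.46452.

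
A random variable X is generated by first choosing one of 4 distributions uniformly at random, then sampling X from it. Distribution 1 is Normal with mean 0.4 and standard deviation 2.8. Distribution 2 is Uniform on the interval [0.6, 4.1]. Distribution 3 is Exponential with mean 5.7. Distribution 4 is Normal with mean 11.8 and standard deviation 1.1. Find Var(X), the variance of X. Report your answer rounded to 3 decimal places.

Per component, 1: μ=0.4, E[X²]=8; 2: μ=2.35, E[X²]=6.54333; 3: μ=5.7, E[X²]=64.98; 4: μ=11.8, E[X²]=140.45.
E[X] = 0.25·0.4 + 0.25·2.35 + 0.25·5.7 + 0.25·11.8 = 5.0625.
E[X²] = 0.25·8 + 0.25·6.54333 + 0.25·64.98 + 0.25·140.45 = 54.9933.
Var(X) = E[X²] − (E[X])² = 54.9933 − 25.6289 = 29.3644.

29.364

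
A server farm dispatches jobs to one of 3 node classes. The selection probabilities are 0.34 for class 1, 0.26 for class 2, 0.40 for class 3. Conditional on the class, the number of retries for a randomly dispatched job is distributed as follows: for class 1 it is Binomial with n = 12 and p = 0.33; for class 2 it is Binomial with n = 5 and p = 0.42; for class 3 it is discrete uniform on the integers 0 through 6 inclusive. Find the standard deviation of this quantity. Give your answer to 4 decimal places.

1.8260

Per component, 1: μ=3.96, E[X²]=18.3348; 2: μ=2.1, E[X²]=5.628; 3: μ=3, E[X²]=13.
E[X] = 0.34·3.96 + 0.26·2.1 + 0.4·3 = 3.0924.
E[X²] = 0.34·18.3348 + 0.26·5.628 + 0.4·13 = 12.8971.
Var(X) = E[X²] − (E[X])² = 12.8971 − 9.56294 = 3.33417.
SD(X) = √3.33417 = 1.82597.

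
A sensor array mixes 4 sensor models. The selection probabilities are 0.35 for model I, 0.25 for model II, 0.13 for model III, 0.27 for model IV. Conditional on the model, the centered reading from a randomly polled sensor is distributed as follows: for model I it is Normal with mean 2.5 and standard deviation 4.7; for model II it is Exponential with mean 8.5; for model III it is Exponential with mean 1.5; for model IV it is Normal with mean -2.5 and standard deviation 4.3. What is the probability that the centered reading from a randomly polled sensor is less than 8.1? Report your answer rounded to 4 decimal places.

Conditional on each model, P(X < 8.1): I: 0.883269; II: 0.614395; III: 0.995483; IV: 0.993152.
By total probability, P(X < 8.1) = 0.35·0.883269 + 0.25·0.614395 + 0.13·0.995483 + 0.27·0.993152 = 0.860307.

0.8603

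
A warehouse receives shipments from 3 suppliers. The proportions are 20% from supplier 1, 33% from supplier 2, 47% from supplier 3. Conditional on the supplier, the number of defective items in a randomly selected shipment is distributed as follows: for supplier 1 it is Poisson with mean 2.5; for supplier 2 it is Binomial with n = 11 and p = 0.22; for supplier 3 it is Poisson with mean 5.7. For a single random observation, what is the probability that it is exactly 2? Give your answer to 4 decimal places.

Conditional on each supplier, P(X = 2): 1: 0.256516; 2: 0.284485; 3: 0.0543552.
By total probability, P(X = 2) = 0.2·0.256516 + 0.33·0.284485 + 0.47·0.0543552 = 0.17073.

0.1707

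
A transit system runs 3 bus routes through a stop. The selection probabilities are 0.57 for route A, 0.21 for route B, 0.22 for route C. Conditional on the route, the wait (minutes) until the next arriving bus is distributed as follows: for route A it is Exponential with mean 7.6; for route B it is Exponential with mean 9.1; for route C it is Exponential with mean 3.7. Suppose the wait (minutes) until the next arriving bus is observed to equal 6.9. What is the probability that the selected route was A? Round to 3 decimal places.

Likelihoods f(6.9 | ·): A: 0.0530753; B: 0.0514824; C: 0.0418695.
Posterior ∝ prior × likelihood. Numerator for A: 0.57·0.0530753 = 0.0302529.
Normalizing constant: 0.57·0.0530753 + 0.21·0.0514824 + 0.22·0.0418695 = 0.0502755.
P(A | observation) = 0.0302529 / 0.0502755 = 0.601743.

0.602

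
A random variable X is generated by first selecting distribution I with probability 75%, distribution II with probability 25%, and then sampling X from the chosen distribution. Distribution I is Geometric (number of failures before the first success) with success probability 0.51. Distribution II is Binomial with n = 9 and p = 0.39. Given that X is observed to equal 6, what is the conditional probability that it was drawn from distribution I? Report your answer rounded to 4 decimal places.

Likelihoods P(X=6 | ·): I: 0.00705906; II: 0.0670898.
Posterior ∝ prior × likelihood. Numerator for I: 0.75·0.00705906 = 0.00529429.
Normalizing constant: 0.75·0.00705906 + 0.25·0.0670898 = 0.0220667.
P(I | observation) = 0.00529429 / 0.0220667 = 0.239922.

0.2399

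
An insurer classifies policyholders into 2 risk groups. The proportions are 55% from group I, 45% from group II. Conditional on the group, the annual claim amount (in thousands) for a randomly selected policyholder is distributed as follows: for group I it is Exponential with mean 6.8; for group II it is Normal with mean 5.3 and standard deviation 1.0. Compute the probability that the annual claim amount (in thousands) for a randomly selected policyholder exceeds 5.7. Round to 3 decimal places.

0.393

Conditional on each group, P(X > 5.7): I: 0.432473; II: 0.344578.
By total probability, P(X > 5.7) = 0.55·0.432473 + 0.45·0.344578 = 0.39292.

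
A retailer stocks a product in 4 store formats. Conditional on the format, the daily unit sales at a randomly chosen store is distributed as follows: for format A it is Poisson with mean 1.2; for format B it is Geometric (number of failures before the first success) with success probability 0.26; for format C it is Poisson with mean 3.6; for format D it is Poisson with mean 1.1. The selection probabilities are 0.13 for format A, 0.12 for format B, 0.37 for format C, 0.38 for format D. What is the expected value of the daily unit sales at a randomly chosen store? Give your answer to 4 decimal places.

2.2475

Component means — A: 1.2; B: 2.84615; C: 3.6; D: 1.1.
E[X] = 0.13·1.2 + 0.12·2.84615 + 0.37·3.6 + 0.38·1.1 = 2.24754.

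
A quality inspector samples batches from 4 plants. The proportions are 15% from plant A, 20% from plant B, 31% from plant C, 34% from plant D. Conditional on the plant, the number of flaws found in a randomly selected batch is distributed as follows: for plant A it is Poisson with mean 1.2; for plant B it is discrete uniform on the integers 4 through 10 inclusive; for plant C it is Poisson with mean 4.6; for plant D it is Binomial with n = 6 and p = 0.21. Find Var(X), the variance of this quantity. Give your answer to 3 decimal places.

8.065

Per component, A: μ=1.2, E[X²]=2.64; B: μ=7, E[X²]=53; C: μ=4.6, E[X²]=25.76; D: μ=1.26, E[X²]=2.583.
E[X] = 0.15·1.2 + 0.2·7 + 0.31·4.6 + 0.34·1.26 = 3.4344.
E[X²] = 0.15·2.64 + 0.2·53 + 0.31·25.76 + 0.34·2.583 = 19.8598.
Var(X) = E[X²] − (E[X])² = 19.8598 − 11.7951 = 8.06472.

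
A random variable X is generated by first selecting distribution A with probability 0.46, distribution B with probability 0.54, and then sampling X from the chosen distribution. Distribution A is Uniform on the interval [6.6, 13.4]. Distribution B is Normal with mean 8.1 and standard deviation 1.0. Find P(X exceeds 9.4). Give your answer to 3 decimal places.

0.323

Conditional on each component, P(X > 9.4): A: 0.588235; B: 0.0968005.
By total probability, P(X > 9.4) = 0.46·0.588235 + 0.54·0.0968005 = 0.32286.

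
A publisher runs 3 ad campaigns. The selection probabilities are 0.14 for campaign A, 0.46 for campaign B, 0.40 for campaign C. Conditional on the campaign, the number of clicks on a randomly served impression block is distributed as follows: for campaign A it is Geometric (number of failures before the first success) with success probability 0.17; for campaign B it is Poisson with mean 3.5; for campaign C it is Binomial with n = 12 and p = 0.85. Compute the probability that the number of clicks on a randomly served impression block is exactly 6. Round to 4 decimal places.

Conditional on each campaign, P(X = 6): A: 0.0555799; B: 0.0770983; C: 0.00396948.
By total probability, P(X = 6) = 0.14·0.0555799 + 0.46·0.0770983 + 0.4·0.00396948 = 0.0448342.

0.0448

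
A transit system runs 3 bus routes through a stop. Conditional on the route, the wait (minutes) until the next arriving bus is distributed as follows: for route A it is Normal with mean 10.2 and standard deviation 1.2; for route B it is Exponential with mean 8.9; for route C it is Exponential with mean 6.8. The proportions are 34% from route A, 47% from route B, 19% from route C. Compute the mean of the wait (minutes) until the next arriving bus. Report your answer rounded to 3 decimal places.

8.943

Component means — A: 10.2; B: 8.9; C: 6.8.
E[X] = 0.34·10.2 + 0.47·8.9 + 0.19·6.8 = 8.943.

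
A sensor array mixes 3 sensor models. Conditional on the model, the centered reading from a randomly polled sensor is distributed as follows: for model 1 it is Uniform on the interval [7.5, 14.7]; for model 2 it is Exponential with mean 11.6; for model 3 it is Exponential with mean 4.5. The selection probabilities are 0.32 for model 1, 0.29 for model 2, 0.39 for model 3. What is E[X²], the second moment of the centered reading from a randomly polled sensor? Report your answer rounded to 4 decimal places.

134.6494

For each component E[X²] = Var + (mean)², giving 1: 127.53; 2: 269.12; 3: 40.5.
Overall E[X²] = 0.32·127.53 + 0.29·269.12 + 0.39·40.5 = 134.649.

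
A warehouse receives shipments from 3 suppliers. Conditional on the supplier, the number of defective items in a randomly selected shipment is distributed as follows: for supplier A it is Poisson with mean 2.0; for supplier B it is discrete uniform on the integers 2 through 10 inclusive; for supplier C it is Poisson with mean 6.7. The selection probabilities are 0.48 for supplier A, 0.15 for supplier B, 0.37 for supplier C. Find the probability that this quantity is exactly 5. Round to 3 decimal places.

0.085

Conditional on each supplier, P(X = 5): A: 0.0360894; B: 0.111111; C: 0.13849.
By total probability, P(X = 5) = 0.48·0.0360894 + 0.15·0.111111 + 0.37·0.13849 = 0.085231.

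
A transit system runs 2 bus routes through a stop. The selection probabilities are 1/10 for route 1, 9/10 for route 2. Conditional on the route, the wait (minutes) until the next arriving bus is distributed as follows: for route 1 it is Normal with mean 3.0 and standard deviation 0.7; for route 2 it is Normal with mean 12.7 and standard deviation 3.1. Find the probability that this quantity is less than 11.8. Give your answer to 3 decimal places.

Conditional on each route, P(X < 11.8): 1: 1; 2: 0.385785.
By total probability, P(X < 11.8) = 0.1·1 + 0.9·0.385785 = 0.447206.

0.447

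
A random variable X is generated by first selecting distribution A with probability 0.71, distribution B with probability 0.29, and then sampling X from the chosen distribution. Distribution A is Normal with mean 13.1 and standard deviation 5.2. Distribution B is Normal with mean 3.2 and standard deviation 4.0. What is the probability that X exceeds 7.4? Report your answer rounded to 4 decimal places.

0.6557

Conditional on each component, P(X > 7.4): A: 0.863494; B: 0.146859.
By total probability, P(X > 7.4) = 0.71·0.863494 + 0.29·0.146859 = 0.65567.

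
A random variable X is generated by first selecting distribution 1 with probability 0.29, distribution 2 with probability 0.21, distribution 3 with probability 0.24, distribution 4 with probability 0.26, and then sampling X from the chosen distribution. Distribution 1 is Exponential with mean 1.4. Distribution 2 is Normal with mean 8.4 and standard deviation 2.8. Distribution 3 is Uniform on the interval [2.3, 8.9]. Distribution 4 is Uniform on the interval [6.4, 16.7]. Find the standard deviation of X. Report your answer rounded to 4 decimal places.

Per component, 1: μ=1.4, E[X²]=3.92; 2: μ=8.4, E[X²]=78.4; 3: μ=5.6, E[X²]=34.99; 4: μ=11.55, E[X²]=142.243.
E[X] = 0.29·1.4 + 0.21·8.4 + 0.24·5.6 + 0.26·11.55 = 6.517.
E[X²] = 0.29·3.92 + 0.21·78.4 + 0.24·34.99 + 0.26·142.243 = 62.9817.
Var(X) = E[X²] − (E[X])² = 62.9817 − 42.4713 = 20.5104.
SD(X) = √20.5104 = 4.52884.

4.5288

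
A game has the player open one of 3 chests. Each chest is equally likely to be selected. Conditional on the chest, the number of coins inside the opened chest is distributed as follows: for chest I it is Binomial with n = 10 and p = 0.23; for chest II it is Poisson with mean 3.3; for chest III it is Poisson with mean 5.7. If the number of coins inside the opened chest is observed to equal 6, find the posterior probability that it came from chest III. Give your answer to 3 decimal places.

0.674

Likelihoods P(X=6 | ·): I: 0.0109282; II: 0.0661575; III: 0.159382.
Posterior ∝ prior × likelihood. Numerator for III: 0.333333·0.159382 = 0.0531272.
Normalizing constant: 0.333333·0.0109282 + 0.333333·0.0661575 + 0.333333·0.159382 = 0.0788224.
P(III | observation) = 0.0531272 / 0.0788224 = 0.674011.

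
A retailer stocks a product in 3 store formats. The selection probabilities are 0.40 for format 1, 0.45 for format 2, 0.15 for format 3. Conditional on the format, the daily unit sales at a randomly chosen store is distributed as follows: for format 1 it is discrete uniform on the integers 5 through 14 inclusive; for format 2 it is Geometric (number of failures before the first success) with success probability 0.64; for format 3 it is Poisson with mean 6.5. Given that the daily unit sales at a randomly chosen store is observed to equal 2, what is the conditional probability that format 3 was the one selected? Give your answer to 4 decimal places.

0.1132

Likelihoods P(X=2 | ·): 1: 0; 2: 0.082944; 3: 0.0317602.
Posterior ∝ prior × likelihood. Numerator for 3: 0.15·0.0317602 = 0.00476402.
Normalizing constant: 0.4·0 + 0.45·0.082944 + 0.15·0.0317602 = 0.0420888.
P(3 | observation) = 0.00476402 / 0.0420888 = 0.11319.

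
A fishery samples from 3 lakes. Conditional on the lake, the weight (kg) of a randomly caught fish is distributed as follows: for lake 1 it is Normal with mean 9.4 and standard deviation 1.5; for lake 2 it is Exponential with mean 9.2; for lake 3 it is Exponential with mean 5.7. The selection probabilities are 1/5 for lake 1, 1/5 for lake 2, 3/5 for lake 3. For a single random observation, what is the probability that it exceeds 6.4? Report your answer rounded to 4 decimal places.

0.4904

Conditional on each lake, P(X > 6.4): 1: 0.97725; 2: 0.498749; 3: 0.325365.
By total probability, P(X > 6.4) = 0.2·0.97725 + 0.2·0.498749 + 0.6·0.325365 = 0.490419.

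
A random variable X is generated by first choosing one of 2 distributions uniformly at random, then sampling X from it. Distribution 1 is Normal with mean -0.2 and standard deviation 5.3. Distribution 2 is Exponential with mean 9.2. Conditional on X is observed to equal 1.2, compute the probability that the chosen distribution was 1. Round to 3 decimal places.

Likelihoods f(1.2 | ·): 1: 0.0726913; 2: 0.0954037.
Posterior ∝ prior × likelihood. Numerator for 1: 0.5·0.0726913 = 0.0363457.
Normalizing constant: 0.5·0.0726913 + 0.5·0.0954037 = 0.0840475.
P(1 | observation) = 0.0363457 / 0.0840475 = 0.432442.

0.432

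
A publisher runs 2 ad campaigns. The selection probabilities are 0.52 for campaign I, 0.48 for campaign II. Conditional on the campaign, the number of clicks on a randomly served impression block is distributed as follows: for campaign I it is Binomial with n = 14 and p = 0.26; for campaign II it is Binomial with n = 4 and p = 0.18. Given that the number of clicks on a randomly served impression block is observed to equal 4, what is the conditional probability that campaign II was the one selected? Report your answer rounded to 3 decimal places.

Likelihoods P(X=4 | ·): I: 0.22524; II: 0.00104976.
Posterior ∝ prior × likelihood. Numerator for II: 0.48·0.00104976 = 0.000503885.
Normalizing constant: 0.52·0.22524 + 0.48·0.00104976 = 0.117628.
P(II | observation) = 0.000503885 / 0.117628 = 0.0042837.

0.004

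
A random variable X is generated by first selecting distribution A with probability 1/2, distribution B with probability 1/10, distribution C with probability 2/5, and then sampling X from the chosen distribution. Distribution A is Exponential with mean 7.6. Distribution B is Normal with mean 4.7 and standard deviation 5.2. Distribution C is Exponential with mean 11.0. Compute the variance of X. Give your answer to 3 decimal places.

Per component, A: μ=7.6, E[X²]=115.52; B: μ=4.7, E[X²]=49.13; C: μ=11, E[X²]=242.
E[X] = 0.5·7.6 + 0.1·4.7 + 0.4·11 = 8.67.
E[X²] = 0.5·115.52 + 0.1·49.13 + 0.4·242 = 159.473.
Var(X) = E[X²] − (E[X])² = 159.473 − 75.1689 = 84.3041.

84.304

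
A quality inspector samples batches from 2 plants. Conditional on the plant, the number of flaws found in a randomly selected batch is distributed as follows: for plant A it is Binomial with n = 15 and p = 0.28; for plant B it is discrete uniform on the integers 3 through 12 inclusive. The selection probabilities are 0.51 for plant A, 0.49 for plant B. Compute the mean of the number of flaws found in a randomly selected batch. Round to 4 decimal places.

5.8170

Component means — A: 4.2; B: 7.5.
E[X] = 0.51·4.2 + 0.49·7.5 = 5.817.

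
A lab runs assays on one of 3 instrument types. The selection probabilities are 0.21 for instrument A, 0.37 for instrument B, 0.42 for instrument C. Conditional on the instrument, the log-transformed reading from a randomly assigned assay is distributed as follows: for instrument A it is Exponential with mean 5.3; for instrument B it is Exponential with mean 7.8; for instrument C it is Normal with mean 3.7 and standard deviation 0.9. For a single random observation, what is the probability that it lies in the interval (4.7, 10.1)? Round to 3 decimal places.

0.212

Conditional on each instrument, P(4.7 < X < 10.1): A: 0.263251; B: 0.273473; C: 0.13326.
By total probability, P(4.7 < X < 10.1) = 0.21·0.263251 + 0.37·0.273473 + 0.42·0.13326 = 0.212437.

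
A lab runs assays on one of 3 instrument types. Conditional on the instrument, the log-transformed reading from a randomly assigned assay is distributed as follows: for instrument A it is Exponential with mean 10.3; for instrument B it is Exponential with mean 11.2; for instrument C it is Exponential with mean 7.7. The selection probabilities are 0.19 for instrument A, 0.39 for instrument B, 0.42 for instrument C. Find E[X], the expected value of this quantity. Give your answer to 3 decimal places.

Component means — A: 10.3; B: 11.2; C: 7.7.
E[X] = 0.19·10.3 + 0.39·11.2 + 0.42·7.7 = 9.559.

9.559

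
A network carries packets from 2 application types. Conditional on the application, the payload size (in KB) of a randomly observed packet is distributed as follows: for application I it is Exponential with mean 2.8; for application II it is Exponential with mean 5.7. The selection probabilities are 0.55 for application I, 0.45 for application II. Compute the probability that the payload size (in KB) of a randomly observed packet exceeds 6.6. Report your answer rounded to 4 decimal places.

Conditional on each application, P(X > 6.6): I: 0.0946904; II: 0.314147.
By total probability, P(X > 6.6) = 0.55·0.0946904 + 0.45·0.314147 = 0.193446.

0.1934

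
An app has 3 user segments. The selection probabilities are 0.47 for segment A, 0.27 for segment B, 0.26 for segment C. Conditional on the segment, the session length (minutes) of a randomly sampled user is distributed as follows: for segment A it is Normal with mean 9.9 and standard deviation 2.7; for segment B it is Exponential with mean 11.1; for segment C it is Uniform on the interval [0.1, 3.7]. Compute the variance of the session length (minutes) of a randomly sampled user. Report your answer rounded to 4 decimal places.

Per component, A: μ=9.9, E[X²]=105.3; B: μ=11.1, E[X²]=246.42; C: μ=1.9, E[X²]=4.69.
E[X] = 0.47·9.9 + 0.27·11.1 + 0.26·1.9 = 8.144.
E[X²] = 0.47·105.3 + 0.27·246.42 + 0.26·4.69 = 117.244.
Var(X) = E[X²] − (E[X])² = 117.244 − 66.3247 = 50.9191.

50.9191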